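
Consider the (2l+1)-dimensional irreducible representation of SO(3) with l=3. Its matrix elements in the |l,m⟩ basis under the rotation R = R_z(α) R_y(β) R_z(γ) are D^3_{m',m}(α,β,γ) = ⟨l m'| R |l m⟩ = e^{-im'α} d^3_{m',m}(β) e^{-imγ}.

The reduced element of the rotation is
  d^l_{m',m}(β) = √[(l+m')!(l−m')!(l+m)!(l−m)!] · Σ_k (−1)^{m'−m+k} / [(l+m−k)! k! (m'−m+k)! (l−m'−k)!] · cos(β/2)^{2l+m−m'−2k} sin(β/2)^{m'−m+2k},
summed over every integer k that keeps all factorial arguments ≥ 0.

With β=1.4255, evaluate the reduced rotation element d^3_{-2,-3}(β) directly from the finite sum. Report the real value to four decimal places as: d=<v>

d=-0.3970

d^3_{-2,-3}(β=1.4255) via the finite sum:
Half-angle: c=0.756566, s=0.653917. N=√(1·120·1·720)=293.938769
k∈{0} keeps every argument non-negative
  k=0: (−1)^1·293.9388/(120)·0.7566^5·0.6539^1 = -0.397039
d^3_{-2,-3}(1.4255) = -0.397039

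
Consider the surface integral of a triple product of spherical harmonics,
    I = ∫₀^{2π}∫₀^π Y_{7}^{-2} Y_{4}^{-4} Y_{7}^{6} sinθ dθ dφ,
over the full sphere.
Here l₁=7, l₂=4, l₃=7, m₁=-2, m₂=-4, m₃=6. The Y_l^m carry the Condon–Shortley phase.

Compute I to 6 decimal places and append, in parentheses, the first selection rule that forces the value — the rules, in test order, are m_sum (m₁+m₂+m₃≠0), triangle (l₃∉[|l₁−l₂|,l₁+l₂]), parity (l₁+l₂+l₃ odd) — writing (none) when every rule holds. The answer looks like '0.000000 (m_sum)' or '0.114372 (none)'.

0.082491 (none)

Checks pass: Σm=0; 18 even; l₃=7∈[3,11].
(2·7+1)(2·4+1)(2·7+1) = 2025
Δ: 4! 10! 4! / 19! → 1/58198140
sum: t=0:+1/17418240 t=1:−1/622080 t=2:+1/230400 t=3:−1/622080 t=4:+1/17418240 = 1/806400
3j²(7 4 7; 0 0 0) = Δ·Π!·Σ² = 2268/230945  (sign -1)
sum: t=0:+1/209018880 = 1/209018880
3j²(7 4 7; -2 -4 6) = Δ·Π!·Σ² = 25/5814  (sign -1)
combine: 4πI² = 2025·2268/230945·25/5814 = 1275750/14919047
take √, sign +1: I = 0.08249114
No selection rule forces the value: the integral is nonzero (none).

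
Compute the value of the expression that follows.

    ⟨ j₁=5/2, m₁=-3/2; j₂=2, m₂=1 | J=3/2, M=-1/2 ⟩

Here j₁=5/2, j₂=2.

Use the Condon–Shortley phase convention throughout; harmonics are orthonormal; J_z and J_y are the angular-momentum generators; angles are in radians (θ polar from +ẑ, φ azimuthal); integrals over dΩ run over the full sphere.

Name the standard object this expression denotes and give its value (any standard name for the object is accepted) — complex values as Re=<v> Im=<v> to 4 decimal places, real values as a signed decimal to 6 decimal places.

This is a Clebsch–Gordan (vector-coupling) coefficient.
√[4·3!2!1!/7! · 1!4!3!1!1!2!] = √(96/35)
  +(−1)^2/∏(2,1,2,1,0,0)! = 1/4  (running 1/4)
  +(−1)^3/∏(3,0,1,0,1,1)! = -1/6  (running 1/12)
⟨..|..⟩ = √(96/35)·(1/12) = +0.138013

Clebsch–Gordan coefficient, +√(2/105) ≈ +0.138013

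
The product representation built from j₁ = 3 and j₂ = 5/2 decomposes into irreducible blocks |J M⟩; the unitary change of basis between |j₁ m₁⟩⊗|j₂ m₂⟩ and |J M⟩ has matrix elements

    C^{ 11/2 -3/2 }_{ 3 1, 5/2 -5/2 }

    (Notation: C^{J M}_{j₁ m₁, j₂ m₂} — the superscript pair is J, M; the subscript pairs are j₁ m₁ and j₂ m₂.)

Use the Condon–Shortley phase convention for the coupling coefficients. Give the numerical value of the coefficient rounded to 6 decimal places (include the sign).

+√(1/22) ≈ +0.213201

√[12·0!6!5!/12! · 4!2!0!5!4!7!] = √(16588800/11)
  +(−1)^0/∏(0,0,2,0,4,5)! = 1/5760  (running 1/5760)
⟨..|..⟩ = √(16588800/11)·(1/5760) = +0.213201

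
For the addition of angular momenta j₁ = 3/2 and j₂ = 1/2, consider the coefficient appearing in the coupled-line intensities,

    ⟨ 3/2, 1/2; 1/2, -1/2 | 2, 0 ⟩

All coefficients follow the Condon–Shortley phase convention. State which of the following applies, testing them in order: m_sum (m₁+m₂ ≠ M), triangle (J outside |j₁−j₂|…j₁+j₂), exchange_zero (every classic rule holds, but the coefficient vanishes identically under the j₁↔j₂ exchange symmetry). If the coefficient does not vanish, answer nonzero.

m-sum: m₁+m₂ = 1/2+(-1/2) = 0, M = 0  ✓
triangle: |j₁−j₂| = 1 ≤ J = 2 ≤ j₁+j₂ = 2  ✓
exchange: j₁≠j₂ or m₁≠m₂ — the exchange symmetry imposes no constraint here
value check: CG = +√(1/2) = +0.707107 ≠ 0

nonzero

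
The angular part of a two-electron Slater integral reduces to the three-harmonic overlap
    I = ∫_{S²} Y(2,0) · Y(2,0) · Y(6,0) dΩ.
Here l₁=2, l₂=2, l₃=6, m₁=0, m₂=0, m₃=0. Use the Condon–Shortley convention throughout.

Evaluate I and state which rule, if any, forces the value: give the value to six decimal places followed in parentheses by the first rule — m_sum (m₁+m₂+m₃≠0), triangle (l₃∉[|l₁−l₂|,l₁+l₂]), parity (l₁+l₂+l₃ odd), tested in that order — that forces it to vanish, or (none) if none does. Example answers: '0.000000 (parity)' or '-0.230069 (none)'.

0.000000 (triangle)

triangle: need 0≤l₃≤4, have 6; I=0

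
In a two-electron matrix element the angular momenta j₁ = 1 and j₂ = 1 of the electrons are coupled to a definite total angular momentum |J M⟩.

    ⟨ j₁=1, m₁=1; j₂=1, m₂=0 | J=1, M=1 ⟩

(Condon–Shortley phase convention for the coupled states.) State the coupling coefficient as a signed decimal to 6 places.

triangle: 1!×1!×1!/4! = 1/24
(j±m)!: 2!×0!×1!×1!×2!×0! = 4
prefactor² = (2J+1)×Δ×N² = 1/2
  k=0: +1/(0!×1!×0!×1!×1!×0!) = 1
Σ = 1  ⇒  CG² = 1/2×1² = 1/2
CG = +√(1/2) = +0.707107

+√(1/2) ≈ +0.707107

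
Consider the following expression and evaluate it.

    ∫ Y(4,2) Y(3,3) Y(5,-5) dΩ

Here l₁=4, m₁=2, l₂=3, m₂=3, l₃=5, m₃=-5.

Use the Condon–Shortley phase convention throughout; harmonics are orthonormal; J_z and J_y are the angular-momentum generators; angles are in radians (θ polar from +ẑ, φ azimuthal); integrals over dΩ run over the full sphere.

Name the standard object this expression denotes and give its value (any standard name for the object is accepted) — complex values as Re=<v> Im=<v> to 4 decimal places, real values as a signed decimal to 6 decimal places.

This is a Gaunt coefficient — the integral of a triple product of spherical harmonics over the sphere.
Checks pass: Σm=0; 12 even; l₃=5∈[1,7].
(2·4+1)(2·3+1)(2·5+1) = 693
Δ: 2! 6! 4! / 13! → 1/180180
sum: t=0:+1/576 t=1:−1/144 t=2:+1/576 = -1/288
3j²(4 3 5; 0 0 0) = Δ·Π!·Σ² = 20/1001  (sign +1)
sum: t=2:+1/34560 = 1/34560
3j²(4 3 5; 2 3 -5) = Δ·Π!·Σ² = 5/286  (sign +1)
combine: 4πI² = 693·20/1001·5/286 = 450/1859
take √, sign +1: I = 0.13879110

Gaunt coefficient, +0.138791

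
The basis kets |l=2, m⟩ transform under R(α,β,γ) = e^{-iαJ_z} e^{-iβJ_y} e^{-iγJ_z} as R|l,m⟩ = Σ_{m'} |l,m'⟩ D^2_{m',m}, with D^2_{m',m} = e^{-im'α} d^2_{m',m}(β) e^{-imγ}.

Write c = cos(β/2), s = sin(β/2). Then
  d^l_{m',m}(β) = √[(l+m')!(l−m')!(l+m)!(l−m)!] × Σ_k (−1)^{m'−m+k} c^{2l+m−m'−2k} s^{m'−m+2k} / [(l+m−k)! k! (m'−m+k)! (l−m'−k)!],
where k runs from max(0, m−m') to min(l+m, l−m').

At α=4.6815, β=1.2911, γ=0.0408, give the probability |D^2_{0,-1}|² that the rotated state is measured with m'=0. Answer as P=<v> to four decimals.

P=0.1056

Split into d^2_{0,-1}(β=1.2911) × two z-phases.
c=cos(1.291100/2)=0.798769, s=sin(1.291100/2)=0.601638; N=√[2·2·1·6]=4.898979
k: max(0,(-1)−(0))=0 … min(2+(-1),2−(0))=1
  k=0: (−1)^1·4.8990/(2)·0.7988^3·0.6016^1 = -0.751060
  k=1: (−1)^2·4.8990/(2)·0.7988^1·0.6016^3 = +0.426091
d^2_{0,-1}(1.2911) = -0.751060 +0.426091 = -0.324969
|D^2_{0,-1}|² = |d^2_{0,-1}(β)|² = (-0.324969)² = 0.105605 (the z-rotation phases have unit modulus)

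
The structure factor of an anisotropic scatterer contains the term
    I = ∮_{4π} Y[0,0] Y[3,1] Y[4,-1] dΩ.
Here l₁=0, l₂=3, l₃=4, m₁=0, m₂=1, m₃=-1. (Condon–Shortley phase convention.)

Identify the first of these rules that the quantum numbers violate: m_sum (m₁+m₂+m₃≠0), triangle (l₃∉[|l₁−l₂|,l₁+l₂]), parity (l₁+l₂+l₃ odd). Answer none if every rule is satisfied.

triangle

Σmᵢ = 0  ✓
l₃∈[|l₁−l₂|,l₁+l₂]=[3,3] required, l₃=4 fails  ✗
Σlᵢ = 7 ⇒ odd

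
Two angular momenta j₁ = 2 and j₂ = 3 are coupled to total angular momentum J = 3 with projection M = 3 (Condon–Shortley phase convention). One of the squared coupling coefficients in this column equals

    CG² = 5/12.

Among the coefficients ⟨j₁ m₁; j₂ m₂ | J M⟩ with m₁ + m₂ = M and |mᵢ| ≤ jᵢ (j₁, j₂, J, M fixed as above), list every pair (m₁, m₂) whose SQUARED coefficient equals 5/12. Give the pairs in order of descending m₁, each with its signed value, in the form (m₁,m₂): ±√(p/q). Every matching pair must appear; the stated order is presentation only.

(1,2): −√(5/12); (0,3): +√(5/12)

Admissible pairs with m₁+m₂ = M = 3: (0,3), (1,2), (2,1)
  (m₁,m₂)=(2,1): CG² = 1/6, CG = +√(1/6)
  (m₁,m₂)=(1,2): CG² = 5/12, CG = −√(5/12)   ← matches the target
  (m₁,m₂)=(0,3): CG² = 5/12, CG = +√(5/12)   ← matches the target
Pairs with CG² = 5/12: (1,2): −√(5/12); (0,3): +√(5/12)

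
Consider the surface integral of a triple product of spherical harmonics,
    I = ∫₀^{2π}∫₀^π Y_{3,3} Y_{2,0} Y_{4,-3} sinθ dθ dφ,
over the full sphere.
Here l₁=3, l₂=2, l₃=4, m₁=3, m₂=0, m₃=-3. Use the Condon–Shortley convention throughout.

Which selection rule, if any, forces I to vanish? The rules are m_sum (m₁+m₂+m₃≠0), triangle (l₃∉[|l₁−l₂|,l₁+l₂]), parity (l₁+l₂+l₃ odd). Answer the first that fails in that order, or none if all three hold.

parity

m₁+m₂+m₃ = 3 + 0 − 3 = 0  ✓
triangle: |3−2|=1 ≤ l₃=4 ≤ 3+2=5  ✓
parity: l₁+l₂+l₃ = 9 is odd  ✗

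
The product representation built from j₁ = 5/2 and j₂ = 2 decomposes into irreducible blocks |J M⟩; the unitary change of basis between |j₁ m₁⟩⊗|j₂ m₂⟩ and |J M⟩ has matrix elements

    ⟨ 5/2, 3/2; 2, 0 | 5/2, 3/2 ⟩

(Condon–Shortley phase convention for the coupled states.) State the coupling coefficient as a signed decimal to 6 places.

j₁+j₂−J=2  J+j₁−j₂=3  J−j₁+j₂=2  j₁+j₂+J+1=8
(j₁±m₁, j₂±m₂, J±M) = (4,1,2,2,4,1)
P² = 288/35
sum k=0..1:
  [0] +1/8 = 1/8
  [1] −1/6 = -1/6
S = -1/24
C² = P²·S² = 1/70 ; C = -0.119523

-0.119523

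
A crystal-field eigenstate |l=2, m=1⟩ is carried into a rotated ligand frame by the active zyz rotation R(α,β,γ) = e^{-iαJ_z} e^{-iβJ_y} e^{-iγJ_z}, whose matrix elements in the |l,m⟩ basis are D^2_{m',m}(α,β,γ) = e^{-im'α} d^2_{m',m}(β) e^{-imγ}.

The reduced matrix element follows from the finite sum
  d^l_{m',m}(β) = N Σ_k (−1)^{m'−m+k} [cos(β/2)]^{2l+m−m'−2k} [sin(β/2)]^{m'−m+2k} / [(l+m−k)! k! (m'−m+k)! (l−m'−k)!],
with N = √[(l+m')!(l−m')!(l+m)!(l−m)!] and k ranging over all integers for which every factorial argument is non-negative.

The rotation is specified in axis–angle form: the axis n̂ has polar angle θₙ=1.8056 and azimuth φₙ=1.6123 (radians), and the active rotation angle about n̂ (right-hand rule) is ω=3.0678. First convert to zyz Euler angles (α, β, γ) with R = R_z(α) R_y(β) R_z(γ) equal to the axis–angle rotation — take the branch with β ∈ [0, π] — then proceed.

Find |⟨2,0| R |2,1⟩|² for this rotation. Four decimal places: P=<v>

P=0.2483

Axis–angle → zyz. n̂ = (sinθₙcosφₙ, sinθₙsinφₙ, cosθₙ) = (-0.040353, +0.971723, -0.232652), ω = 3.0678.
R = I cosω + sinω [n̂]ₓ + (1−cosω) n̂n̂ᵀ gives
  R = [-0.994026, -0.061165, +0.090392; -0.095470, +0.888641, -0.448556; -0.052890, -0.454506, -0.889172]
β = atan2(√(R₁₃²+R₂₃²), R₃₃) = 2.666329; α = atan2(R₂₃, R₁₃) mod 2π = 4.911243; γ = atan2(R₃₂, −R₃₁) mod 2π = 4.828236
Split into d^2_{0,1}(β=2.6663) × two z-phases.
Half-angle: c=0.235402, s=0.971898. N=√(2·2·6·1)=4.898979
k∈{1,2} keeps every argument non-negative
  k=1: (−1)^0·4.8990/(2)·0.2354^3·0.9719^1 = +0.031055
  k=2: (−1)^1·4.8990/(2)·0.2354^1·0.9719^3 = -0.529356
d^2_{0,1}(2.6663) = +0.031055 -0.529356 = -0.498301
|D^2_{0,1}|² = |d^2_{0,1}(β)|² = (-0.498301)² = 0.248304 (the z-rotation phases have unit modulus)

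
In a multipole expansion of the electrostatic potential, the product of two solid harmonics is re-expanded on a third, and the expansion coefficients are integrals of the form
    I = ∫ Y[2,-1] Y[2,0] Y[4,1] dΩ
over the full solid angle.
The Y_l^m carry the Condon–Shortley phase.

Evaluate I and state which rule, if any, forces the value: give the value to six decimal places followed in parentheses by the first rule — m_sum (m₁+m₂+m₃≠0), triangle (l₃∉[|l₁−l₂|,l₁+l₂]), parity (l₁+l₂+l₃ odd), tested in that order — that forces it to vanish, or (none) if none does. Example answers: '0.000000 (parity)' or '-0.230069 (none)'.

m-sum 0 ✓  L=8 even ✓  0≤4≤4 ✓
Π(2lᵢ+1) = 5×5×9 = 225
triangle coeff Δ(2,2,4) = 1/630
Σ_t [0,0]: t=0:+1/16 = 1/16
(3j)²=2/35 [(2 2 4; 0 0 0)], sign=+1
Σ_t [0,0]: t=0:+1/24 = 1/24
(3j)²=1/21 [(2 2 4; -1 0 1)], sign=-1
⇒ 4πI² = 30/49
I = (-1)√(30/49/(4π)) = -0.22072812
No selection rule forces the value: the integral is nonzero (none).

-0.220728 (none)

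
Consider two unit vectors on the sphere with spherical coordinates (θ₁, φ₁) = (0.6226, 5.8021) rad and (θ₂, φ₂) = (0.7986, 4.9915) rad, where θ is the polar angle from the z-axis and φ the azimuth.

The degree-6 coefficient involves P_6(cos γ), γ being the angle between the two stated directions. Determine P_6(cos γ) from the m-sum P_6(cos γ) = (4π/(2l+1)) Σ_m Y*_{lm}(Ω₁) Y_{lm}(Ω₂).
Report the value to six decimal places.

-0.396515

Addition theorem: P_6(cos γ) = (4π/13) Σ_m Y*_{lm}(Ω₁) Y_{lm}(Ω₂), m = −6…6:
  m=-6: Y*=-0.018383-0.004794i  Y=+0.006770+0.064944i  product +0.000187-0.001226i
  m=-5: Y*=-0.067938-0.061557i  Y=+0.216922+0.038408i  product -0.012373-0.015962i
  m=-4: Y*=-0.089414-0.242281i  Y=+0.179593-0.367692i  product -0.105143-0.010635i
  m=-3: Y*=+0.056851-0.443332i  Y=-0.292286-0.263400i  product -0.133391+0.114605i
  m=-2: Y*=+0.221203-0.317422i  Y=-0.008187+0.005112i  product -0.000188+0.003730i
  m=-1: Y*=-0.073713+0.038477i  Y=-0.101198-0.353108i  product +0.021046+0.022135i
  m=+0: Y*=-0.413318-0.000000i  Y=-0.119824+0.000000i  product +0.049525+0.000000i
  m=+1: Y*=+0.073713+0.038477i  Y=+0.101198-0.353108i  product +0.021046-0.022135i
  m=+2: Y*=+0.221203+0.317422i  Y=-0.008187-0.005112i  product -0.000188-0.003730i
  m=+3: Y*=-0.056851-0.443332i  Y=+0.292286-0.263400i  product -0.133391-0.114605i
  m=+4: Y*=-0.089414+0.242281i  Y=+0.179593+0.367692i  product -0.105143+0.010635i
  m=+5: Y*=+0.067938-0.061557i  Y=-0.216922+0.038408i  product -0.012373+0.015962i
  m=+6: Y*=-0.018383+0.004794i  Y=+0.006770-0.064944i  product +0.000187+0.001226i
Σ over m = -0.410197-0.000000i; ×(4π/13) → -0.396515-0.000000i. Real part: -0.396515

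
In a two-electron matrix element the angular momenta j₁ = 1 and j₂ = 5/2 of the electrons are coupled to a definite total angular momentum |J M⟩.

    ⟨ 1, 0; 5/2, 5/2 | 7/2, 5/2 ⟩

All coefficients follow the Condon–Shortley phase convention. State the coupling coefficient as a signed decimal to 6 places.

√[8·0!2!5!/8! · 1!1!5!0!6!1!] = √(28800/7)
  +(−1)^0/∏(0,0,1,5,1,0)! = 1/120  (running 1/120)
⟨..|..⟩ = √(28800/7)·(1/120) = +0.534522

+0.534522  (= +√(2/7))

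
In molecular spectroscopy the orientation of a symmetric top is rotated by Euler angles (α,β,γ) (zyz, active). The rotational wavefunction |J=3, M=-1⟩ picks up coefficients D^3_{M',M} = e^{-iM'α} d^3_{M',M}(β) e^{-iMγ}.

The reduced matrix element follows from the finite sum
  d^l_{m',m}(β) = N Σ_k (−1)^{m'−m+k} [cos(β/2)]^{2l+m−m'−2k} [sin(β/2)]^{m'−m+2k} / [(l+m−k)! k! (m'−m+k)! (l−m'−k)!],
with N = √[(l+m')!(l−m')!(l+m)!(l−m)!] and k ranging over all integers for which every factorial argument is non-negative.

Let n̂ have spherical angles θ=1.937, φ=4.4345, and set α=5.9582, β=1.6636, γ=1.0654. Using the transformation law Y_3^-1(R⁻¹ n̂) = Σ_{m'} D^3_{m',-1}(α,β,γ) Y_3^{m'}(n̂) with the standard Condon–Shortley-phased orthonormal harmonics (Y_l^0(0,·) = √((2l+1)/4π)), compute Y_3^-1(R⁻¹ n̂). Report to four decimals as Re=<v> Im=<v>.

Re=0.2024 Im=-0.2383

Need the full column D^3_{m',-1} for m'=−3..3 at α=5.9582, β=1.6636, γ=1.0654.
cos(β/2)=0.673546, sin(β/2)=0.739145
d^3_{-3,-1}: single k=2 term ⇒ +0.435487;  D = +0.433707+0.039334i
d^3_{-2,-1}: k∈[1..2] ⇒ +0.324017 -0.780407 = -0.456391;  D = -0.417572-0.184192i
d^3_{-1,-1}: k∈[0..2] ⇒ +0.093370 -0.899537 +0.812465 = +0.006297;  D = +0.004648+0.004248i
d^3_{0,-1}: k∈[0..2] ⇒ -0.354942 +1.282340 -0.514762 = +0.412636;  D = +0.199780+0.361050i
d^3_{1,-1}: k∈[0..2] ⇒ +0.674653 -1.083287 +0.163071 = -0.245562;  D = -0.044062-0.241577i
d^3_{2,-1}: k∈[0..1] ⇒ -0.780407 +0.469911 = -0.310496;  D = +0.044734-0.307257i
d^3_{3,-1}: single k=0 term ⇒ +0.524444;  D = -0.237308+0.467682i
Y_3^{m'}(θ=1.937,φ=4.4345) and Σ D·Y over m':
  (+0.4337+0.0393i)·(+0.2514-0.2283i)  (-0.4176-0.1842i)·(+0.2710+0.1683i)  (+0.0046+0.0042i)·(+0.0297-0.1041i)  (+0.1998+0.3610i)·(+0.3152+0.0000i)  (-0.0441-0.2416i)·(-0.0297-0.1041i)  (+0.0447-0.3073i)·(+0.2710-0.1683i)  (-0.2373+0.4677i)·(-0.2514-0.2283i)
Y_3^-1(R⁻¹ n̂) = +0.202410-0.238328i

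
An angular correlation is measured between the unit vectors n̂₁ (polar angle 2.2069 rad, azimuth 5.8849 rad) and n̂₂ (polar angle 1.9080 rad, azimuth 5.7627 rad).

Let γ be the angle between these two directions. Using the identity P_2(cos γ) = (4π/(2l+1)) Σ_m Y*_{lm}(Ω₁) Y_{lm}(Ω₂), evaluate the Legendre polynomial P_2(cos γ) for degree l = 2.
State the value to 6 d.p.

0.853750

Addition theorem: P_2(cos γ) = (4π/5) Σ_m Y*_{lm}(Ω₁) Y_{lm}(Ω₂), m = −2…2:
  m=-2: (0.17476 - 0.17871j) × (0.17385 + 0.29683j) = 0.08343 + 0.02081j  (running Σ = 0.08343 + 0.02081j)
  m=-1: (-0.34029 + 0.14318j) × (-0.20926 - 0.11995j) = 0.08838 + 0.01085j  (running Σ = 0.17181 + 0.03166j)
  m=0: (0.01853 + 0.00000j) × (-0.21182 + 0.00000j) = -0.00392 + 0.00000j  (running Σ = 0.16789 + 0.03166j)
  m=1: (0.34029 + 0.14318j) × (0.20926 - 0.11995j) = 0.08838 - 0.01085j  (running Σ = 0.25627 + 0.02081j)
  m=2: (0.17476 + 0.17871j) × (0.17385 - 0.29683j) = 0.08343 - 0.02081j  (running Σ = 0.33970 - 0.00000j)
Σ over m = 0.33970 - 0.00000j; ×(4π/5) → 0.85375 - 0.00000j. Real part: 0.853750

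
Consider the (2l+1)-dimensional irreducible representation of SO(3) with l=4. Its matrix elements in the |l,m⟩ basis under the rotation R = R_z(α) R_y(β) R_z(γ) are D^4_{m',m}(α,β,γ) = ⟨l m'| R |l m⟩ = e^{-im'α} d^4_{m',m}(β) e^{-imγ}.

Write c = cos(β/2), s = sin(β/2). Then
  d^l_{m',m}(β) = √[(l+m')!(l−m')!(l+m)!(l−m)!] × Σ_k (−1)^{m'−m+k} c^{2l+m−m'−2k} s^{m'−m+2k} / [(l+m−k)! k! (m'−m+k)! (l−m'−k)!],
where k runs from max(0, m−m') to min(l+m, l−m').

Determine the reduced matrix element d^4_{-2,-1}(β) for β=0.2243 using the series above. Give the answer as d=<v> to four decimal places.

d=0.4258

d^4_{-2,-1}(β=0.2243) via the finite sum:
Half-angle: c=0.993718, s=0.111915. N=√(2·720·6·120)=1018.233765
Admissible k: 1..3 (factorial args all ≥0)
  k=1: (−1)^0·1018.2338/(240)·0.9937^7·0.1119^1 = +0.454325
  k=2: (−1)^1·1018.2338/(48)·0.9937^5·0.1119^3 = -0.028813
  k=3: (−1)^2·1018.2338/(72)·0.9937^3·0.1119^5 = +0.000244
d^4_{-2,-1}(0.2243) = +0.454325 -0.028813 +0.000244 = +0.425755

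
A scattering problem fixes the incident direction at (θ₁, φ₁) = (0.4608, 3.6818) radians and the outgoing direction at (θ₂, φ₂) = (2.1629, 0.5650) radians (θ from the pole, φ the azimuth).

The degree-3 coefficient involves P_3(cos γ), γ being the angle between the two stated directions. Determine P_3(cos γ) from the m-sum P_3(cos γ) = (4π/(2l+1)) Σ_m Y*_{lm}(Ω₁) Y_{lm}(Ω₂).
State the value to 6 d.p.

Term-by-term m-sum for l=3 (normalisation 4π/7 = 1.795196):
  m=-3: (0.00183 - 0.03664j) × (-0.02953 - 0.23653j) = -0.00872 + 0.00065j  (running Σ = -0.00872 + 0.00065j)
  m=-2: (0.08524 + 0.15967j) × (-0.16756 + 0.35518j) = -0.07099 + 0.00352j  (running Σ = -0.07971 + 0.00417j)
  m=-1: (-0.37113 - 0.22257j) × (0.12625 - 0.08003j) = -0.06467 + 0.00160j  (running Σ = -0.14438 + 0.00578j)
  m=0: (0.33805 + 0.00000j) × (0.30045 + 0.00000j) = 0.10157 + 0.00000j  (running Σ = -0.04281 + 0.00578j)
  m=1: (0.37113 - 0.22257j) × (-0.12625 - 0.08003j) = -0.06467 - 0.00160j  (running Σ = -0.10748 + 0.00417j)
  m=2: (0.08524 - 0.15967j) × (-0.16756 - 0.35518j) = -0.07099 - 0.00352j  (running Σ = -0.17847 + 0.00065j)
  m=3: (-0.00183 - 0.03664j) × (0.02953 - 0.23653j) = -0.00872 - 0.00065j  (running Σ = -0.18719 + 0.00000j)
Total Σ_m = -0.18719 + 0.00000j. Multiply by 1.795196: -0.33605 + 0.00000j. P_3(cos γ) = -0.336051

-0.336051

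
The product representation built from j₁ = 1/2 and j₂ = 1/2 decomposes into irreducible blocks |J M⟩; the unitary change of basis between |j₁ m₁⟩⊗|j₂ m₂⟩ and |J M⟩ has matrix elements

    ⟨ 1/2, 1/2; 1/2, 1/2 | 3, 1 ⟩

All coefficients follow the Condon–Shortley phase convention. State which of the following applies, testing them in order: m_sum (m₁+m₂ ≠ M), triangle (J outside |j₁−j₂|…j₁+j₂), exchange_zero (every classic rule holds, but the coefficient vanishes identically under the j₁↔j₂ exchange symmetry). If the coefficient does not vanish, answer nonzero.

triangle

m-sum: m₁+m₂ = 1/2+1/2 = 1, M = 1  ✓
triangle: need |j₁−j₂| ≤ J ≤ j₁+j₂, i.e. J ∈ [0, 1]; J = 3 is outside ✗ ⇒ coefficient is 0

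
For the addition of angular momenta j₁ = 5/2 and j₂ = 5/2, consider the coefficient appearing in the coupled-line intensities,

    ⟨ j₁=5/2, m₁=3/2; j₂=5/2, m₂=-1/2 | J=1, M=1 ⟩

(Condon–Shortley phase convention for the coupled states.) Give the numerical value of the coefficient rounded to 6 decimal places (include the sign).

j₁+j₂−J=4  J+j₁−j₂=1  J−j₁+j₂=1  j₁+j₂+J+1=7
(j₁±m₁, j₂±m₂, J±M) = (4,1,2,3,2,0)
P² = 288/35
sum k=1..1:
  [1] −1/6 = -1/6
S = -1/6
C² = P²·S² = 8/35 ; C = -0.478091

−√(8/35) = -0.478091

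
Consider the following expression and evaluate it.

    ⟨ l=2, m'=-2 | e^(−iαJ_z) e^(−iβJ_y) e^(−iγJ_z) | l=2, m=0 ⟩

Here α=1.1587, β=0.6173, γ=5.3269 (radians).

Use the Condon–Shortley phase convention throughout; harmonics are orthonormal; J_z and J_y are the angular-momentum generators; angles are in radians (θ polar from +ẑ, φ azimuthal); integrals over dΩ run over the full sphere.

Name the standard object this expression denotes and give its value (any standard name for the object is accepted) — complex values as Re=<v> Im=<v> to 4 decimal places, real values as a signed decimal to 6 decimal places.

This is a Wigner D-matrix element — the rotation-matrix element ⟨l m'| R(α,β,γ) |l m⟩ in the angular-momentum basis.
D^2_{-2,0}(1.1587,0.6173,5.3269) = e^{-i·-2·1.1587}·d^2_{-2,0}(0.6173)·e^{-i·0·5.3269}. Compute d first:
Half-angle: c=0.952745, s=0.303773. N=√(1·24·2·2)=9.797959
The bounds max(0,m−m')=2 and min(l+m,l−m')=2 give 1 term
  k=2: (−1)^0·9.7980/(4)·0.9527^2·0.3038^2 = +0.205176
d^2_{-2,0}(0.6173) = +0.205176
D = (-0.679150+0.734000i)·(+0.205176)·(+1.000000+0.000000i) = -0.139345+0.150599i

Wigner D-matrix element, Re=-0.1393 Im=0.1506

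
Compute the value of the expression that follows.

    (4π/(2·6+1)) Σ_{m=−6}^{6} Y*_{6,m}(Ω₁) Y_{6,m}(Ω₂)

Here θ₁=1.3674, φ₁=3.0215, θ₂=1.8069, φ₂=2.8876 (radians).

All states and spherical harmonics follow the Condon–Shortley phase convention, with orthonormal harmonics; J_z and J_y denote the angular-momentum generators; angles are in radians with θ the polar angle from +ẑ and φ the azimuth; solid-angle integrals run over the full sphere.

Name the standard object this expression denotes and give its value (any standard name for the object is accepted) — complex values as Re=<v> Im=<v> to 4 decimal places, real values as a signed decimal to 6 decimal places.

Legendre polynomial (addition theorem), -0.260270

This sum is the spherical-harmonic addition theorem: it equals the Legendre polynomial P_l(cos γ) of the angle γ between the two directions.
Addition theorem: P_6(cos γ) = (4π/13) Σ_m Y*_{lm}(Ω₁) Y_{lm}(Ω₂), m = −6…6:
  term(m=-6) = (0.120776, 0.125204)   from Y*(Ω₁)=(0.320362, -0.281294), Y(Ω₂)=(0.019106, 0.407598)
  term(m=-5) = (-0.081226, -0.064286)   from Y*(Ω₁)=(-0.251316, 0.172106), Y(Ω₂)=(0.100771, 0.324805)
  term(m=-4) = (0.019748, 0.011720)   from Y*(Ω₁)=(-0.160450, 0.083608), Y(Ω₂)=(-0.066862, -0.107882)
  term(m=-3) = (-0.097471, -0.041406)   from Y*(Ω₁)=(0.295100, -0.111170), Y(Ω₂)=(-0.242961, -0.231839)
  term(m=-2) = (0.003386, 0.000929)   from Y*(Ω₁)=(0.097249, -0.023818), Y(Ω₂)=(0.030638, 0.017057)
  term(m=-1) = (-0.100233, -0.013502)   from Y*(Ω₁)=(-0.309975, 0.037406), Y(Ω₂)=(0.313536, 0.081394)
  term(m=+0) = (0.000792, 0.000000)   from Y*(Ω₁)=(-0.077838, -0.000000), Y(Ω₂)=(-0.010170, 0.000000)
  term(m=+1) = (-0.100233, 0.013502)   from Y*(Ω₁)=(0.309975, 0.037406), Y(Ω₂)=(-0.313536, 0.081394)
  term(m=+2) = (0.003386, -0.000929)   from Y*(Ω₁)=(0.097249, 0.023818), Y(Ω₂)=(0.030638, -0.017057)
  term(m=+3) = (-0.097471, 0.041406)   from Y*(Ω₁)=(-0.295100, -0.111170), Y(Ω₂)=(0.242961, -0.231839)
  term(m=+4) = (0.019748, -0.011720)   from Y*(Ω₁)=(-0.160450, -0.083608), Y(Ω₂)=(-0.066862, 0.107882)
  term(m=+5) = (-0.081226, 0.064286)   from Y*(Ω₁)=(0.251316, 0.172106), Y(Ω₂)=(-0.100771, 0.324805)
  term(m=+6) = (0.120776, -0.125204)   from Y*(Ω₁)=(0.320362, 0.281294), Y(Ω₂)=(0.019106, -0.407598)
Accumulated sum (-0.269251, 0.000000); after 4π/(2l+1) scaling, (-0.260270, 0.000000) ⇒ P_6 = -0.260270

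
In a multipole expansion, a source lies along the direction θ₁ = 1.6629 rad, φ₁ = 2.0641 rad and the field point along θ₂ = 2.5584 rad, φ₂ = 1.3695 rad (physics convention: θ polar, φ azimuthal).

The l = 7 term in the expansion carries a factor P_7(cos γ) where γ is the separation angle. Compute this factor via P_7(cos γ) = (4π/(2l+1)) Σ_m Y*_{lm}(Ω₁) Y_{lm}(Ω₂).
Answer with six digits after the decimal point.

0.219325

Summing Y*_{l m}(θ₁,φ₁)·Y_{l m}(θ₂,φ₂) over m ∈ [−7, 7]; prefactor 4π/(2·7+1) = 0.837758:
  [-7]  conj(Y_{7,-7})(Ω₁) = -0.14878 + 0.46203j ; Y_{7,-7}(Ω₂) = -0.00758 + 0.00124j ; Δ = 0.00056 - 0.00369j
  [-6]  conj(Y_{7,-6})(Ω₁) = -0.16499 + 0.03032j ; Y_{7,-6}(Ω₂) = 0.01547 + 0.04072j ; Δ = -0.00379 - 0.00625j
  [-5]  conj(Y_{7,-5})(Ω₁) = 0.19981 + 0.24959j ; Y_{7,-5}(Ω₂) = 0.12652 - 0.08009j ; Δ = 0.04527 + 0.01558j
  [-4]  conj(Y_{7,-4})(Ω₁) = -0.07511 + 0.17646j ; Y_{7,-4}(Ω₂) = -0.23648 - 0.24603j ; Δ = 0.06118 - 0.02325j
  [-3]  conj(Y_{7,-3})(Ω₁) = 0.26672 - 0.02431j ; Y_{7,-3}(Ω₂) = -0.27733 + 0.40201j ; Δ = -0.06420 + 0.11397j
  [-2]  conj(Y_{7,-2})(Ω₁) = 0.11080 + 0.16758j ; Y_{7,-2}(Ω₂) = 0.28340 + 0.12069j ; Δ = 0.01118 + 0.06086j
  [-1]  conj(Y_{7,-1})(Ω₁) = 0.11726 - 0.21810j ; Y_{7,-1}(Ω₂) = -0.04315 + 0.21146j ; Δ = 0.04106 + 0.03421j
  [+0]  conj(Y_{7,0})(Ω₁) = 0.20339 + 0.00000j ; Y_{7,0}(Ω₂) = 0.38990 + 0.00000j ; Δ = 0.07930 + 0.00000j
  [+1]  conj(Y_{7,1})(Ω₁) = -0.11726 - 0.21810j ; Y_{7,1}(Ω₂) = 0.04315 + 0.21146j ; Δ = 0.04106 - 0.03421j
  [+2]  conj(Y_{7,2})(Ω₁) = 0.11080 - 0.16758j ; Y_{7,2}(Ω₂) = 0.28340 - 0.12069j ; Δ = 0.01118 - 0.06086j
  [+3]  conj(Y_{7,3})(Ω₁) = -0.26672 - 0.02431j ; Y_{7,3}(Ω₂) = 0.27733 + 0.40201j ; Δ = -0.06420 - 0.11397j
  [+4]  conj(Y_{7,4})(Ω₁) = -0.07511 - 0.17646j ; Y_{7,4}(Ω₂) = -0.23648 + 0.24603j ; Δ = 0.06118 + 0.02325j
  [+5]  conj(Y_{7,5})(Ω₁) = -0.19981 + 0.24959j ; Y_{7,5}(Ω₂) = -0.12652 - 0.08009j ; Δ = 0.04527 - 0.01558j
  [+6]  conj(Y_{7,6})(Ω₁) = -0.16499 - 0.03032j ; Y_{7,6}(Ω₂) = 0.01547 - 0.04072j ; Δ = -0.00379 + 0.00625j
  [+7]  conj(Y_{7,7})(Ω₁) = 0.14878 + 0.46203j ; Y_{7,7}(Ω₂) = 0.00758 + 0.00124j ; Δ = 0.00056 + 0.00369j
Accumulated sum 0.26180 - 0.00000j; after 4π/(2l+1) scaling, 0.21932 - 0.00000j ⇒ P_7 = 0.219325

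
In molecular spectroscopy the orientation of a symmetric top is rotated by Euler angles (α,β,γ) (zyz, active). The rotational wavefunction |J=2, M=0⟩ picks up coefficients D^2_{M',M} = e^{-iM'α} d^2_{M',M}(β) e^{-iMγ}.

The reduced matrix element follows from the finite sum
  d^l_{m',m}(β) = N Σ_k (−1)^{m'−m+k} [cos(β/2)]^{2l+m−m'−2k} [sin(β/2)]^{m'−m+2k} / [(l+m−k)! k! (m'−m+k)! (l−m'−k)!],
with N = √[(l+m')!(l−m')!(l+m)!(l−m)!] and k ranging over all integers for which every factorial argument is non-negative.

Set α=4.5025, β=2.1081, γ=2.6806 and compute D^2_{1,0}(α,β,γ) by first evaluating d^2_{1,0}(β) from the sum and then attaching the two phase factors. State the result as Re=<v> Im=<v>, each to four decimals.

Split into d^2_{1,0}(β=2.1081) × two z-phases.
With c≡cos(β/2)=0.494054 and s≡sin(β/2)=0.869431, N=[6·1·2·2]^{1/2}=4.898979
k∈{0,1} keeps every argument non-negative
  k=0: (−1)^1·4.8990/(2)·0.4941^3·0.8694^1 = -0.256823
  k=1: (−1)^2·4.8990/(2)·0.4941^1·0.8694^3 = +0.795345
d^2_{1,0}(2.1081) = -0.256823 +0.795345 = +0.538522
Phases: e^{-i·(1)·4.5025}=-0.208351+0.978054i, e^{-i·(0)·2.6806}=+1.000000+0.000000i ⇒ D=-0.112202+0.526704i

Re=-0.1122 Im=0.5267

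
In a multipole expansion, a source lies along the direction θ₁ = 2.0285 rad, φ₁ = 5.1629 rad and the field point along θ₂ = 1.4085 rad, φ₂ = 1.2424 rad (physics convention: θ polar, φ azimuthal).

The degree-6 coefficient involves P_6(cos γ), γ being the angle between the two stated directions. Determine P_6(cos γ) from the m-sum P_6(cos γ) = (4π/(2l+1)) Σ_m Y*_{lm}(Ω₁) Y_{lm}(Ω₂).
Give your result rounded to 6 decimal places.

-0.129988

Term-by-term m-sum for l=6 (normalisation 4π/13 = 0.966644):
  term(m=-6) = (-0.004374, -0.112254)   from Y*(Ω₁)=(0.227934, -0.106897), Y(Ω₂)=(0.173596, -0.411072)
  term(m=-5) = (-0.079337, -0.074348)   from Y*(Ω₁)=(-0.333564, -0.270712), Y(Ω₂)=(0.252457, 0.018002)
  term(m=-4) = (0.063953, -0.001661)   from Y*(Ω₁)=(-0.060788, 0.258169), Y(Ω₂)=(-0.061359, -0.233270)
  term(m=-3) = (-0.033682, 0.035020)   from Y*(Ω₁)=(-0.172817, 0.038511), Y(Ω₂)=(0.228699, -0.151676)
  term(m=-2) = (-0.000749, -0.057713)   from Y*(Ω₁)=(0.204455, 0.258187), Y(Ω₂)=(-0.138794, -0.107008)
  term(m=-1) = (0.012956, 0.012789)   from Y*(Ω₁)=(-0.028463, 0.058845), Y(Ω₂)=(0.089821, -0.263609)
  term(m=+0) = (-0.052006, 0.000000)   from Y*(Ω₁)=(0.331336, -0.000000), Y(Ω₂)=(-0.156960, 0.000000)
  term(m=+1) = (0.012956, -0.012789)   from Y*(Ω₁)=(0.028463, 0.058845), Y(Ω₂)=(-0.089821, -0.263609)
  term(m=+2) = (-0.000749, 0.057713)   from Y*(Ω₁)=(0.204455, -0.258187), Y(Ω₂)=(-0.138794, 0.107008)
  term(m=+3) = (-0.033682, -0.035020)   from Y*(Ω₁)=(0.172817, 0.038511), Y(Ω₂)=(-0.228699, -0.151676)
  term(m=+4) = (0.063953, 0.001661)   from Y*(Ω₁)=(-0.060788, -0.258169), Y(Ω₂)=(-0.061359, 0.233270)
  term(m=+5) = (-0.079337, 0.074348)   from Y*(Ω₁)=(0.333564, -0.270712), Y(Ω₂)=(-0.252457, 0.018002)
  term(m=+6) = (-0.004374, 0.112254)   from Y*(Ω₁)=(0.227934, 0.106897), Y(Ω₂)=(0.173596, 0.411072)
Σ over m = (-0.134474, -0.000000); ×(4π/13) → (-0.129988, -0.000000). Real part: -0.129988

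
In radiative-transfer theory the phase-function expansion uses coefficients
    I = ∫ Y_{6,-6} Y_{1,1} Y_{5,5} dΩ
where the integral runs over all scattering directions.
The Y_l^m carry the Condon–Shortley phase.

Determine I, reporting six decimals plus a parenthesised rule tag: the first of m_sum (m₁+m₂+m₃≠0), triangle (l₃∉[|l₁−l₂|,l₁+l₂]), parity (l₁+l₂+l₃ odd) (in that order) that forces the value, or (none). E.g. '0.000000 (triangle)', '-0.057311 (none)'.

0.331940 (none)

m-sum 0 ✓  L=12 even ✓  5≤5≤7 ✓
Π(2lᵢ+1) = 13×3×11 = 429
triangle coeff Δ(6,1,5) = 1/858
Σ_t [1,1]: t=1:−1/14400 = -1/14400
(3j)²=6/143 [(6 1 5; 0 0 0)], sign=+1
Σ_t [2,2]: t=2:+1/7257600 = 1/7257600
(3j)²=1/13 [(6 1 5; -6 1 5)], sign=+1
⇒ 4πI² = 18/13
I = (+1)√(18/13/(4π)) = 0.33194004
No selection rule forces the value: the integral is nonzero (none).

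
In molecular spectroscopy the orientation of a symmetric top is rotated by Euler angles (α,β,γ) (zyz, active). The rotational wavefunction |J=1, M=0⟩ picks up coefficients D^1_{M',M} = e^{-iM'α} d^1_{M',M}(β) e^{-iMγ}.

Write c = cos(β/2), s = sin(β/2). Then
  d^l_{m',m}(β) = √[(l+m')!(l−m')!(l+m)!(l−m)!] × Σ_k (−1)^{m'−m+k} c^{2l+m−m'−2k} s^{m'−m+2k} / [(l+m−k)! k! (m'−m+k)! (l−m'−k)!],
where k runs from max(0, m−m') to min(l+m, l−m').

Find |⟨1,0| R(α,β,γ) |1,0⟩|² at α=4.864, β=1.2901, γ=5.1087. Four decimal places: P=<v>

P=0.0767

D^1_{0,0}(4.8640,1.2901,5.1087) = e^{-i·0·4.8640}·d^1_{0,0}(1.2901)·e^{-i·0·5.1087}. Compute d first:
With c≡cos(β/2)=0.799070 and s≡sin(β/2)=0.601238, N=[1·1·1·1]^{1/2}=1.000000
The bounds max(0,m−m')=0 and min(l+m,l−m')=1 give 2 terms
  k=0: (−1)^0·1.0000/(1)·0.7991^2·0.6012^0 = +0.638512
  k=1: (−1)^1·1.0000/(1)·0.7991^0·0.6012^2 = -0.361488
d^1_{0,0}(1.2901) = +0.638512 -0.361488 = +0.277025
|D^1_{0,0}|² = |d^1_{0,0}(β)|² = (+0.277025)² = 0.076743 (the z-rotation phases have unit modulus)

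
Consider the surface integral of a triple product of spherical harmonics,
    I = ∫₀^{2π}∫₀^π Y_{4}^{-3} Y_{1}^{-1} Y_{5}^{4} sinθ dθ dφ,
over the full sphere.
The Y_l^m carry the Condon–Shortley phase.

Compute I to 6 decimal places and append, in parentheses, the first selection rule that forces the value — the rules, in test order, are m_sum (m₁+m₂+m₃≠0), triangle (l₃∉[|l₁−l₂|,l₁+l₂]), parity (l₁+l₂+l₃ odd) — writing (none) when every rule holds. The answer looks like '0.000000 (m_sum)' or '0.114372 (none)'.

0.294638 (none)

m-sum 0 ✓  L=10 even ✓  3≤5≤5 ✓
Π(2lᵢ+1) = 9×3×11 = 297
triangle coeff Δ(4,1,5) = 1/495
Σ_t [0,0]: t=0:+1/576 = 1/576
(3j)²=5/99 [(4 1 5; 0 0 0)], sign=-1
Σ_t [0,0]: t=0:+1/10080 = 1/10080
(3j)²=4/55 [(4 1 5; -3 -1 4)], sign=-1
⇒ 4πI² = 12/11
I = (+1)√(12/11/(4π)) = 0.29463840
No selection rule forces the value: the integral is nonzero (none).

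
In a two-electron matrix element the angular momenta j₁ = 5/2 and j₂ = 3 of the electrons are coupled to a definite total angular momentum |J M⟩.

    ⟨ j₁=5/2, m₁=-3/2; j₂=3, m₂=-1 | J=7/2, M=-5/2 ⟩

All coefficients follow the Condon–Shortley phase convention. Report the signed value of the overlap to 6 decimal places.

−√(10/63) ≈ -0.398410

j₁+j₂−J=2  J+j₁−j₂=3  J−j₁+j₂=4  j₁+j₂+J+1=10
(j₁±m₁, j₂±m₂, J±M) = (1,4,2,4,1,6)
P² = 18432/35
sum k=1..2:
  [1] −1/36 = -1/36
  [2] +1/96 = 1/96
S = -5/288
C² = P²·S² = 10/63 ; C = -0.398410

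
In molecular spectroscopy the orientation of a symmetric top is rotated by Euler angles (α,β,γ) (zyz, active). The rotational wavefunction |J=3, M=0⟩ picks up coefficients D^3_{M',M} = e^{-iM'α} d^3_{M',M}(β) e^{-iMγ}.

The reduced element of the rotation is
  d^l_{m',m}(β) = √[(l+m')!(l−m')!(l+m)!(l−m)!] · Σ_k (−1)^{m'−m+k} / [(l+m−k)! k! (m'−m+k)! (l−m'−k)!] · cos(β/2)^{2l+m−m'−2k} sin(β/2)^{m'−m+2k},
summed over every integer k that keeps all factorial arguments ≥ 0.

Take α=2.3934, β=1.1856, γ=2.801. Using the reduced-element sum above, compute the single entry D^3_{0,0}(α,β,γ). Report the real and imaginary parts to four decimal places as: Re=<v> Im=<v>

Split into d^3_{0,0}(β=1.1856) × two z-phases.
c=cos(1.185600/2)=0.829380, s=sin(1.185600/2)=0.558685; N=√[6·6·6·6]=36.000000
Admissible k: 0..3 (factorial args all ≥0)
  k=0: (−1)^0·36.0000/(36)·0.8294^6·0.5587^0 = +0.325477
  k=1: (−1)^1·36.0000/(4)·0.8294^4·0.5587^2 = -1.329201
  k=2: (−1)^2·36.0000/(4)·0.8294^2·0.5587^4 = +0.603141
  k=3: (−1)^3·36.0000/(36)·0.8294^0·0.5587^6 = -0.030409
d^3_{0,0}(1.1856) = +0.325477 -1.329201 +0.603141 -0.030409 = -0.430993
D = (+1.000000+0.000000i)·(-0.430993)·(+1.000000+0.000000i) = -0.430993+0.000000i

Re=-0.4310 Im=0.0000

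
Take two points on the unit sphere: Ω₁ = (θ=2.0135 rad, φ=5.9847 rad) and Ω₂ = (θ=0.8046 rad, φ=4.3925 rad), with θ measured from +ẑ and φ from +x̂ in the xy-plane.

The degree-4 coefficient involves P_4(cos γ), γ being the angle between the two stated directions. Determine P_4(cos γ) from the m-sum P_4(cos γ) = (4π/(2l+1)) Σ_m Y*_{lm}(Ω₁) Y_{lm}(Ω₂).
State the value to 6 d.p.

Summing Y*_{l m}(θ₁,φ₁)·Y_{l m}(θ₂,φ₂) over m ∈ [−4, 4]; prefactor 4π/(2·4+1) = 1.396263:
  m=-4: (0.10856 - 0.27431j) × (0.03425 + 0.11427j) = 0.03506 + 0.00301j  (running Σ = 0.03506 + 0.00301j)
  m=-3: (-0.24731 + 0.30876j) × (0.26592 - 0.18631j) = -0.00824 + 0.12818j  (running Σ = 0.02682 + 0.13119j)
  m=-2: (0.06429 - 0.04370j) × (-0.32961 - 0.24530j) = -0.03191 - 0.00137j  (running Σ = -0.00509 + 0.12982j)
  m=-1: (0.30025 - 0.09238j) × (-0.02718 + 0.08204j) = -0.00058 + 0.02714j  (running Σ = -0.00567 + 0.15697j)
  m=0: (-0.14034 + 0.00000j) × (-0.35259 + 0.00000j) = 0.04948 + 0.00000j  (running Σ = 0.04382 + 0.15697j)
  m=1: (-0.30025 - 0.09238j) × (0.02718 + 0.08204j) = -0.00058 - 0.02714j  (running Σ = 0.04324 + 0.12982j)
  m=2: (0.06429 + 0.04370j) × (-0.32961 + 0.24530j) = -0.03191 + 0.00137j  (running Σ = 0.01133 + 0.13119j)
  m=3: (0.24731 + 0.30876j) × (-0.26592 - 0.18631j) = -0.00824 - 0.12818j  (running Σ = 0.00309 + 0.00301j)
  m=4: (0.10856 + 0.27431j) × (0.03425 - 0.11427j) = 0.03506 - 0.00301j  (running Σ = 0.03815 + 0.00000j)
Total Σ_m = 0.03815 + 0.00000j. Multiply by 1.396263: 0.05327 + 0.00000j. P_4(cos γ) = 0.053268

0.053268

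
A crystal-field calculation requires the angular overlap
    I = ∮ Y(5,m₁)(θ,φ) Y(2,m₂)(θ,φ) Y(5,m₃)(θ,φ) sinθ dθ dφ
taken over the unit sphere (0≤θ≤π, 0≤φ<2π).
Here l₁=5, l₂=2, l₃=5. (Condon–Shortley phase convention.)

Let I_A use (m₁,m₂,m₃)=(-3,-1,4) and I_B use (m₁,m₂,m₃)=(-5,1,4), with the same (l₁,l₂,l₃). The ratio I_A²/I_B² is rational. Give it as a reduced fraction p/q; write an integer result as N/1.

49/45

l's match ⇒ only the (l;m) 3-j factors differ between A and B.
A: triangle coeff Δ(5,2,5) = 1/38610; Σ_t [0,1]: t=0:+1/80640 t=1:−1/10080 = -1/11520; (3j)²=49/1430 [(5 2 5; -3 -1 4)], sign=+1
B: triangle coeff Δ(5,2,5) = 1/38610; Σ_t [2,2]: t=2:+1/80640 = 1/80640; (3j)²=9/286 [(5 2 5; -5 1 4)], sign=-1
I_A²/I_B² = (49/1430)/(9/286) = 49/45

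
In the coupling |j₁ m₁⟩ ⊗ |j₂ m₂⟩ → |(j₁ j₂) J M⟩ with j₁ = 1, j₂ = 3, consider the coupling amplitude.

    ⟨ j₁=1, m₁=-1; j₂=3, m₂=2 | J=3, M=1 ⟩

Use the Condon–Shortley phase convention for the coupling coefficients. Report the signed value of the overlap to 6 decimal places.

-0.645497  (= −√(5/12))

j₁+j₂−J=1  J+j₁−j₂=1  J−j₁+j₂=5  j₁+j₂+J+1=8
(j₁±m₁, j₂±m₂, J±M) = (0,2,5,1,4,2)
P² = 240
sum k=1..1:
  [1] −1/24 = -1/24
S = -1/24
C² = P²·S² = 5/12 ; C = -0.645497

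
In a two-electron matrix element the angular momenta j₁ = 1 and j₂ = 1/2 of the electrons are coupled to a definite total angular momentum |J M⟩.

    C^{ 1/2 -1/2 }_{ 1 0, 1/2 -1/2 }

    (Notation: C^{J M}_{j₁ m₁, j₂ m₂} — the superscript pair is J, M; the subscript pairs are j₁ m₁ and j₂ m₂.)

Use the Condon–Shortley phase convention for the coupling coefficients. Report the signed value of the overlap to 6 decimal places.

+√(1/3) = +0.577350

√[2·1!1!0!/3! · 1!1!0!1!0!1!] = √(1/3)
  +(−1)^0/∏(0,1,1,0,0,0)! = 1  (running 1)
⟨..|..⟩ = √(1/3)·(1) = +0.577350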